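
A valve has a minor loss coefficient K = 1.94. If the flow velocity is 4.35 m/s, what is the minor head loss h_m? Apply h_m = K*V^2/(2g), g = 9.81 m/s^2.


Minor loss formula: h_m = K * V^2/(2g).
V^2 = 4.35^2 = 18.9225.
V^2/(2g) = 18.9225 / 19.62 = 0.9644 m.
h_m = 1.94 * 0.9644 = 1.871 m.

1.871


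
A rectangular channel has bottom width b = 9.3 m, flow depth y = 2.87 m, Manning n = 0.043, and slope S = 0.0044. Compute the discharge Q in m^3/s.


For a rectangular channel, the cross-sectional area A = b * y = 9.3 * 2.87 = 26.69 m^2.
The wetted perimeter P = b + 2y = 9.3 + 2*2.87 = 15.04 m.
Hydraulic radius R = A/P = 26.69/15.04 = 1.7747 m.
Velocity V = (1/n)*R^(2/3)*S^(1/2) = (1/0.043)*1.7747^(2/3)*0.0044^(1/2) = 2.2612 m/s.
Discharge Q = A * V = 26.69 * 2.2612 = 60.353 m^3/s.

60.353


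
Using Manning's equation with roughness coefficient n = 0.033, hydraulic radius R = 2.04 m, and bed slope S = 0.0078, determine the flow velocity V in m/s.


Manning's equation gives V = (1/n) * R^(2/3) * S^(1/2).
First, compute R^(2/3) = 2.04^(2/3) = 1.6085.
Next, S^(1/2) = 0.0078^(1/2) = 0.088318.
Then 1/n = 1/0.033 = 30.3.
V = 30.3 * 1.6085 * 0.088318 = 4.3048 m/s.

4.3048


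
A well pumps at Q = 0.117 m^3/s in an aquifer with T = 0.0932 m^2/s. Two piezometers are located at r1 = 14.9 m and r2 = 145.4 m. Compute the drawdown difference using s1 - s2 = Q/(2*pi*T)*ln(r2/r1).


Thiem equation: s1 - s2 = Q/(2*pi*T) * ln(r2/r1).
ln(r2/r1) = ln(145.4/14.9) = 2.2781.
Q/(2*pi*T) = 0.117 / (2*pi*0.0932) = 0.117 / 0.5856 = 0.1998.
s1 - s2 = 0.1998 * 2.2781 = 0.4552 m.

0.4552


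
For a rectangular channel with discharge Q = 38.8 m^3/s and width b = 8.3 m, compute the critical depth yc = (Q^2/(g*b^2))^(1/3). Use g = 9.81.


Using yc = (Q^2 / (g * b^2))^(1/3):
Q^2 = 38.8^2 = 1505.44.
g * b^2 = 9.81 * 8.3^2 = 9.81 * 68.89 = 675.81.
Q^2 / (g*b^2) = 1505.44 / 675.81 = 2.2276.
yc = 2.2276^(1/3) = 1.306 m.

1.306


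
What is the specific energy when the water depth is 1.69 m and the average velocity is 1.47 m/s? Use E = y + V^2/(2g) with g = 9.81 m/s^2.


Specific energy E = y + V^2/(2g).
Velocity head = V^2/(2g) = 1.47^2 / (2*9.81) = 2.1609 / 19.62 = 0.1101 m.
E = 1.69 + 0.1101 = 1.8001 m.

1.8001


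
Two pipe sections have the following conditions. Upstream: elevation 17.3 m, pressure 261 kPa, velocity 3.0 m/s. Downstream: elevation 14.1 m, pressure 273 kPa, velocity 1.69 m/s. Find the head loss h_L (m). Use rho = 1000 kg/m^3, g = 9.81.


Total head at each section: H = z + p/(rho*g) + V^2/(2g).
H1 = 17.3 + 261*1000/(1000*9.81) + 3.0^2/(2*9.81)
   = 17.3 + 26.606 + 0.4587
   = 44.364 m.
H2 = 14.1 + 273*1000/(1000*9.81) + 1.69^2/(2*9.81)
   = 14.1 + 27.829 + 0.1456
   = 42.074 m.
h_L = H1 - H2 = 44.364 - 42.074 = 2.29 m.

2.29


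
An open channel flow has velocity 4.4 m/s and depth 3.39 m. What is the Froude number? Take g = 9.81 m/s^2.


The Froude number is defined as Fr = V / sqrt(g*y).
g*y = 9.81 * 3.39 = 33.2559.
sqrt(g*y) = sqrt(33.2559) = 5.7668.
Fr = 4.4 / 5.7668 = 0.763.

0.763


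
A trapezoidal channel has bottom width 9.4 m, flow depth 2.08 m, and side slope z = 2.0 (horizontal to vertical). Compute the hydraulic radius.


For a trapezoidal section with side slope z:
A = (b + z*y)*y = (9.4 + 2.0*2.08)*2.08 = 28.205 m^2.
P = b + 2*y*sqrt(1 + z^2) = 9.4 + 2*2.08*sqrt(1 + 2.0^2) = 18.702 m.
R = A/P = 28.205 / 18.702 = 1.5081 m.

1.5081


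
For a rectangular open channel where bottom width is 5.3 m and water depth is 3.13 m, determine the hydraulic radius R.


For a rectangular section:
Flow area A = b * y = 5.3 * 3.13 = 16.59 m^2.
Wetted perimeter P = b + 2y = 5.3 + 2*3.13 = 11.56 m.
Hydraulic radius R = A/P = 16.59 / 11.56 = 1.435 m.

1.435


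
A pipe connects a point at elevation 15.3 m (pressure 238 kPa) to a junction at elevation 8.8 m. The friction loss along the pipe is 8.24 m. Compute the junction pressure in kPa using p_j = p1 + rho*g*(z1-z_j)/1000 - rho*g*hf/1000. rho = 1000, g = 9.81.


Junction pressure: p_j = p1 + rho*g*(z1 - z_j)/1000 - rho*g*hf/1000.
Elevation term = 1000*9.81*(15.3 - 8.8)/1000 = 63.765 kPa.
Friction term = 1000*9.81*8.24/1000 = 80.834 kPa.
p_j = 238 + 63.765 - 80.834 = 220.93 kPa.

220.93


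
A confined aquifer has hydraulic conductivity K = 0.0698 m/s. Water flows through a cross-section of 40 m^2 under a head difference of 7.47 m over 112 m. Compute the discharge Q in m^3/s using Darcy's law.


Darcy's law: Q = K * A * i, where i = dh/L.
Hydraulic gradient i = 7.47 / 112 = 0.066696.
Q = 0.0698 * 40 * 0.066696
  = 0.1862 m^3/s.

0.1862


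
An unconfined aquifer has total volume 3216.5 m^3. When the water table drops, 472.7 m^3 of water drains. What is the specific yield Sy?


Specific yield Sy = Volume drained / Total volume.
Sy = 472.7 / 3216.5
   = 0.147.

0.147


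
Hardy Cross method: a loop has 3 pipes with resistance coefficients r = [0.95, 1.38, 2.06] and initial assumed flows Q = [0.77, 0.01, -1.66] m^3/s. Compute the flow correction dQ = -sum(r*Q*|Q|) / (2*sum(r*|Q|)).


Numerator terms (r*Q*|Q|): 0.95*0.77*|0.77| = 0.5633; 1.38*0.01*|0.01| = 0.0001; 2.06*-1.66*|-1.66| = -5.6765.
Sum of numerator = -5.1131.
Denominator terms (r*|Q|): 0.95*|0.77| = 0.7315; 1.38*|0.01| = 0.0138; 2.06*|-1.66| = 3.4196.
2 * sum of denominator = 2 * 4.1649 = 8.3298.
dQ = --5.1131 / 8.3298 = 0.6138 m^3/s.

0.6138


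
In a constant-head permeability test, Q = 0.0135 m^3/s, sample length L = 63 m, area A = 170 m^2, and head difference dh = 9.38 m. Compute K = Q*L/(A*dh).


From K = Q*L / (A*dh):
Numerator: Q*L = 0.0135 * 63 = 0.8505.
Denominator: A*dh = 170 * 9.38 = 1594.6.
K = 0.8505 / 1594.6 = 0.000533 m/s.

0.000533


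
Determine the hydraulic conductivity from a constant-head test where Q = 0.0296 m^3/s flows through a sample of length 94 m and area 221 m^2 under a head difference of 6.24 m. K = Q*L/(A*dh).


From K = Q*L / (A*dh):
Numerator: Q*L = 0.0296 * 94 = 2.7824.
Denominator: A*dh = 221 * 6.24 = 1379.04.
K = 2.7824 / 1379.04 = 0.002018 m/s.

0.002018


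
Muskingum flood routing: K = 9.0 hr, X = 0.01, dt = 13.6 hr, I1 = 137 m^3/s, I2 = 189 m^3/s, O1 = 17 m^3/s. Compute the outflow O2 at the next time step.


Muskingum coefficients:
denom = 2*K*(1-X) + dt = 2*9.0*(1-0.01) + 13.6 = 31.42.
C0 = (dt - 2*K*X)/denom = (13.6 - 2*9.0*0.01)/31.42 = 0.4271.
C1 = (dt + 2*K*X)/denom = (13.6 + 2*9.0*0.01)/31.42 = 0.4386.
C2 = (2*K*(1-X) - dt)/denom = 0.1343.
O2 = C0*I2 + C1*I1 + C2*O1
   = 0.4271*189 + 0.4386*137 + 0.1343*17
   = 143.09 m^3/s.

143.09


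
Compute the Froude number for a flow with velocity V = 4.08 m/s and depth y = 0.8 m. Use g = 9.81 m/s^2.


The Froude number is defined as Fr = V / sqrt(g*y).
g*y = 9.81 * 0.8 = 7.848.
sqrt(g*y) = sqrt(7.848) = 2.8014.
Fr = 4.08 / 2.8014 = 1.4564.

1.4564


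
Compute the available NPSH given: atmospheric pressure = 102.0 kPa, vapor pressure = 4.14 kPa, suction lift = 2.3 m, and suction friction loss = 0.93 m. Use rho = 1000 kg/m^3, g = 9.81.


NPSHa = p_atm/(rho*g) - z_s - hf_s - p_vap/(rho*g).
p_atm/(rho*g) = 102.0*1000 / (1000*9.81) = 10.398 m.
p_vap/(rho*g) = 4.14*1000 / (1000*9.81) = 0.422 m.
NPSHa = 10.398 - 2.3 - 0.93 - 0.422
      = 6.75 m.

6.75


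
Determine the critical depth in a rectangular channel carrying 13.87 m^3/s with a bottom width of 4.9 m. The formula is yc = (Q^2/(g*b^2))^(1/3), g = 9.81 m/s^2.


Using yc = (Q^2 / (g * b^2))^(1/3):
Q^2 = 13.87^2 = 192.38.
g * b^2 = 9.81 * 4.9^2 = 9.81 * 24.01 = 235.54.
Q^2 / (g*b^2) = 192.38 / 235.54 = 0.8168.
yc = 0.8168^(1/3) = 0.9348 m.

0.9348


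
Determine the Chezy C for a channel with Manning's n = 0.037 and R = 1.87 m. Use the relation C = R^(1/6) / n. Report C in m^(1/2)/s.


The Chezy coefficient relates to Manning's n through C = R^(1/6) / n.
R^(1/6) = 1.87^(1/6) = 1.109959.
C = 1.109959 / 0.037 = 30.0 m^(1/2)/s.

30.0


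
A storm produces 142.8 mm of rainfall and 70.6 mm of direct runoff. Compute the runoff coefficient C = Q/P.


The runoff coefficient C = runoff depth / rainfall depth.
C = 70.6 / 142.8
  = 0.4944.

0.4944


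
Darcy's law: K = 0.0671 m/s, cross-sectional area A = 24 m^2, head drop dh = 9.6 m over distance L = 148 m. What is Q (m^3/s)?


Darcy's law: Q = K * A * i, where i = dh/L.
Hydraulic gradient i = 9.6 / 148 = 0.064865.
Q = 0.0671 * 24 * 0.064865
  = 0.1045 m^3/s.

0.1045


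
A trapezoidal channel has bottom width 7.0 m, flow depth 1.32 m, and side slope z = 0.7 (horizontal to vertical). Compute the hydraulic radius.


For a trapezoidal section with side slope z:
A = (b + z*y)*y = (7.0 + 0.7*1.32)*1.32 = 10.46 m^2.
P = b + 2*y*sqrt(1 + z^2) = 7.0 + 2*1.32*sqrt(1 + 0.7^2) = 10.223 m.
R = A/P = 10.46 / 10.223 = 1.0232 m.

1.0232


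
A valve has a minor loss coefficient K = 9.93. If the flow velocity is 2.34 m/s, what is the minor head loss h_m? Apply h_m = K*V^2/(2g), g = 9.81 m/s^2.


Minor loss formula: h_m = K * V^2/(2g).
V^2 = 2.34^2 = 5.4756.
V^2/(2g) = 5.4756 / 19.62 = 0.2791 m.
h_m = 9.93 * 0.2791 = 2.7713 m.

2.7713


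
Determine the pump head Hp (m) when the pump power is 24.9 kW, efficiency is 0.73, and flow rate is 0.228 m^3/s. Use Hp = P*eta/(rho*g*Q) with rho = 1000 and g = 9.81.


Pump head formula: Hp = P * eta / (rho * g * Q).
Numerator: P * eta = 24.9 * 1000 * 0.73 = 18177.0 W.
Denominator: rho * g * Q = 1000 * 9.81 * 0.228 = 2236.68.
Hp = 18177.0 / 2236.68 = 8.13 m.

8.13


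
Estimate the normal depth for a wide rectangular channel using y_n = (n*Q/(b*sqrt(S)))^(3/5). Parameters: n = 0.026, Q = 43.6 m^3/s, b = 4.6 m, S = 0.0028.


We use the wide-channel approximation y_n = (n*Q/(b*sqrt(S)))^(3/5).
sqrt(S) = sqrt(0.0028) = 0.052915.
Numerator: n*Q = 0.026 * 43.6 = 1.1336.
Denominator: b*sqrt(S) = 4.6 * 0.052915 = 0.243409.
arg = 4.6572.
y_n = 4.6572^(3/5) = 2.5169 m.

2.5169


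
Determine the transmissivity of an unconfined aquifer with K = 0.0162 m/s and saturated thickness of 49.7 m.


Transmissivity is defined as T = K * h.
T = 0.0162 * 49.7
  = 0.8051 m^2/s.

0.8051


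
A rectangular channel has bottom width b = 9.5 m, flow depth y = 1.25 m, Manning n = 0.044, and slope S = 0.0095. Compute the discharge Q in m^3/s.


For a rectangular channel, the cross-sectional area A = b * y = 9.5 * 1.25 = 11.88 m^2.
The wetted perimeter P = b + 2y = 9.5 + 2*1.25 = 12.0 m.
Hydraulic radius R = A/P = 11.88/12.0 = 0.9896 m.
Velocity V = (1/n)*R^(2/3)*S^(1/2) = (1/0.044)*0.9896^(2/3)*0.0095^(1/2) = 2.1998 m/s.
Discharge Q = A * V = 11.88 * 2.1998 = 26.122 m^3/s.

26.122


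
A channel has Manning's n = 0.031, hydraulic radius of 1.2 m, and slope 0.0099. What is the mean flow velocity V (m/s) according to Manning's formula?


Manning's equation gives V = (1/n) * R^(2/3) * S^(1/2).
First, compute R^(2/3) = 1.2^(2/3) = 1.1292.
Next, S^(1/2) = 0.0099^(1/2) = 0.099499.
Then 1/n = 1/0.031 = 32.26.
V = 32.26 * 1.1292 * 0.099499 = 3.6245 m/s.

3.6245


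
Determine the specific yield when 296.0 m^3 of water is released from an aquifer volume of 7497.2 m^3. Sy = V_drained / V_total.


Specific yield Sy = Volume drained / Total volume.
Sy = 296.0 / 7497.2
   = 0.0395.

0.0395


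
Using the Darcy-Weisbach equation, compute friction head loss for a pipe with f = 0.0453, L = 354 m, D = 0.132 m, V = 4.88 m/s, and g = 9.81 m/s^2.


Darcy-Weisbach equation: h_f = f * (L/D) * V^2/(2g).
f * L/D = 0.0453 * 354/0.132 = 121.4864.
V^2/(2g) = 4.88^2 / (2*9.81) = 23.8144 / 19.62 = 1.2138 m.
h_f = 121.4864 * 1.2138 = 147.458 m.

147.458


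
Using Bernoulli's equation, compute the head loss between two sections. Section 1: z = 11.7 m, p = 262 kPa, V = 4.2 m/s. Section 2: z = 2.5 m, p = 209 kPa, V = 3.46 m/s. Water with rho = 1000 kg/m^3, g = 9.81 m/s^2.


Total head at each section: H = z + p/(rho*g) + V^2/(2g).
H1 = 11.7 + 262*1000/(1000*9.81) + 4.2^2/(2*9.81)
   = 11.7 + 26.707 + 0.8991
   = 39.307 m.
H2 = 2.5 + 209*1000/(1000*9.81) + 3.46^2/(2*9.81)
   = 2.5 + 21.305 + 0.6102
   = 24.415 m.
h_L = H1 - H2 = 39.307 - 24.415 = 14.892 m.

14.892


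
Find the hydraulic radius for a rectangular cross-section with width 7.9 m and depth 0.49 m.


For a rectangular section:
Flow area A = b * y = 7.9 * 0.49 = 3.87 m^2.
Wetted perimeter P = b + 2y = 7.9 + 2*0.49 = 8.88 m.
Hydraulic radius R = A/P = 3.87 / 8.88 = 0.4359 m.

0.4359


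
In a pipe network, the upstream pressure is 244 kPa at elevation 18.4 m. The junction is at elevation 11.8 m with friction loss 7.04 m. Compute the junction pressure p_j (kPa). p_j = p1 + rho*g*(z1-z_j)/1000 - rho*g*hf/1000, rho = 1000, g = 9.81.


Junction pressure: p_j = p1 + rho*g*(z1 - z_j)/1000 - rho*g*hf/1000.
Elevation term = 1000*9.81*(18.4 - 11.8)/1000 = 64.746 kPa.
Friction term = 1000*9.81*7.04/1000 = 69.062 kPa.
p_j = 244 + 64.746 - 69.062 = 239.68 kPa.

239.68


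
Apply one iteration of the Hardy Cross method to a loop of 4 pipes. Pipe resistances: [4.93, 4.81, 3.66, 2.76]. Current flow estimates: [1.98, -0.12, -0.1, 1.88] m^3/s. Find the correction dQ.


Numerator terms (r*Q*|Q|): 4.93*1.98*|1.98| = 19.3276; 4.81*-0.12*|-0.12| = -0.0693; 3.66*-0.1*|-0.1| = -0.0366; 2.76*1.88*|1.88| = 9.7549.
Sum of numerator = 28.9767.
Denominator terms (r*|Q|): 4.93*|1.98| = 9.7614; 4.81*|-0.12| = 0.5772; 3.66*|-0.1| = 0.366; 2.76*|1.88| = 5.1888.
2 * sum of denominator = 2 * 15.8934 = 31.7868.
dQ = -28.9767 / 31.7868 = -0.9116 m^3/s.

-0.9116


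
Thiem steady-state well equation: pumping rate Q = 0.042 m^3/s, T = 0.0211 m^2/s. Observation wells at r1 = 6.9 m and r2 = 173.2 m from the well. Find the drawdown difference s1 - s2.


Thiem equation: s1 - s2 = Q/(2*pi*T) * ln(r2/r1).
ln(r2/r1) = ln(173.2/6.9) = 3.2229.
Q/(2*pi*T) = 0.042 / (2*pi*0.0211) = 0.042 / 0.1326 = 0.3168.
s1 - s2 = 0.3168 * 3.2229 = 1.021 m.

1.021


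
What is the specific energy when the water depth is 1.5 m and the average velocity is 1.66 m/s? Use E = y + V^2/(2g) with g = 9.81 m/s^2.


Specific energy E = y + V^2/(2g).
Velocity head = V^2/(2g) = 1.66^2 / (2*9.81) = 2.7556 / 19.62 = 0.1404 m.
E = 1.5 + 0.1404 = 1.6404 m.

1.6404


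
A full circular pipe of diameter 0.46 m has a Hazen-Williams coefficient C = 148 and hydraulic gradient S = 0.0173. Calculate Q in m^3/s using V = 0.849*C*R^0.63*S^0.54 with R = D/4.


For a full circular pipe, R = D/4 = 0.46/4 = 0.115 m.
V = 0.849 * 148 * 0.115^0.63 * 0.0173^0.54
  = 0.849 * 148 * 0.256 * 0.111827
  = 3.5971 m/s.
Pipe area A = pi*D^2/4 = pi*0.46^2/4 = 0.1662 m^2.
Q = A * V = 0.1662 * 3.5971 = 0.5978 m^3/s.

0.5978


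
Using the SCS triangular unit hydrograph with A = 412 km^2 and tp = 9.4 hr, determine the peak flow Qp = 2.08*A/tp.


SCS formula: Qp = 2.08 * A / tp.
Qp = 2.08 * 412 / 9.4
   = 856.96 / 9.4
   = 91.17 m^3/s per cm.

91.17


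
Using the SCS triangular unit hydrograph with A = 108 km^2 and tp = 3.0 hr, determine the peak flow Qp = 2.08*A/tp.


SCS formula: Qp = 2.08 * A / tp.
Qp = 2.08 * 108 / 3.0
   = 224.64 / 3.0
   = 74.88 m^3/s per cm.

74.88


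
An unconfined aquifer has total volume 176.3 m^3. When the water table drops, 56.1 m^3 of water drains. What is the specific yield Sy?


Specific yield Sy = Volume drained / Total volume.
Sy = 56.1 / 176.3
   = 0.3182.

0.3182


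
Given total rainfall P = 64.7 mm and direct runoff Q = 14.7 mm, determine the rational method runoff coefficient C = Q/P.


The runoff coefficient C = runoff depth / rainfall depth.
C = 14.7 / 64.7
  = 0.2272.

0.2272


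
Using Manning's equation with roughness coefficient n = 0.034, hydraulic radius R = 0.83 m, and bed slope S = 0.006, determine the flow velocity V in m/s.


Manning's equation gives V = (1/n) * R^(2/3) * S^(1/2).
First, compute R^(2/3) = 0.83^(2/3) = 0.8832.
Next, S^(1/2) = 0.006^(1/2) = 0.07746.
Then 1/n = 1/0.034 = 29.41.
V = 29.41 * 0.8832 * 0.07746 = 2.0121 m/s.

2.0121


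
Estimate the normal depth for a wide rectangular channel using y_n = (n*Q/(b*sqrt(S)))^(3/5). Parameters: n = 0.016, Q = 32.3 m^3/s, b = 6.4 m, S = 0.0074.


We use the wide-channel approximation y_n = (n*Q/(b*sqrt(S)))^(3/5).
sqrt(S) = sqrt(0.0074) = 0.086023.
Numerator: n*Q = 0.016 * 32.3 = 0.5168.
Denominator: b*sqrt(S) = 6.4 * 0.086023 = 0.550547.
arg = 0.9387.
y_n = 0.9387^(3/5) = 0.9628 m.

0.9628


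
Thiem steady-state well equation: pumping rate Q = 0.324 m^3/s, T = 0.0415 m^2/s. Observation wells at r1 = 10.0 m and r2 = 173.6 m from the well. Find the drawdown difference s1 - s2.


Thiem equation: s1 - s2 = Q/(2*pi*T) * ln(r2/r1).
ln(r2/r1) = ln(173.6/10.0) = 2.8542.
Q/(2*pi*T) = 0.324 / (2*pi*0.0415) = 0.324 / 0.2608 = 1.2426.
s1 - s2 = 1.2426 * 2.8542 = 3.5465 m.

3.5465


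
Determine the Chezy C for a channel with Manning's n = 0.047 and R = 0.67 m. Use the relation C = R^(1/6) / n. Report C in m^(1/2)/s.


The Chezy coefficient relates to Manning's n through C = R^(1/6) / n.
R^(1/6) = 0.67^(1/6) = 0.935433.
C = 0.935433 / 0.047 = 19.9 m^(1/2)/s.

19.9


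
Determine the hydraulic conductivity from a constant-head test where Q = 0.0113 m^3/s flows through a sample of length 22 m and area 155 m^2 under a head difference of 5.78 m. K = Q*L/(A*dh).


From K = Q*L / (A*dh):
Numerator: Q*L = 0.0113 * 22 = 0.2486.
Denominator: A*dh = 155 * 5.78 = 895.9.
K = 0.2486 / 895.9 = 0.000277 m/s.

0.000277


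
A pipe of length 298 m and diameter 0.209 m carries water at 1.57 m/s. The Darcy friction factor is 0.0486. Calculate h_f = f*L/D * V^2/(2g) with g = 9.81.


Darcy-Weisbach equation: h_f = f * (L/D) * V^2/(2g).
f * L/D = 0.0486 * 298/0.209 = 69.2957.
V^2/(2g) = 1.57^2 / (2*9.81) = 2.4649 / 19.62 = 0.1256 m.
h_f = 69.2957 * 0.1256 = 8.706 m.

8.706


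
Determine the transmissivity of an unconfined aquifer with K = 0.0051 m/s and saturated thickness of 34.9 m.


Transmissivity is defined as T = K * h.
T = 0.0051 * 34.9
  = 0.178 m^2/s.

0.178


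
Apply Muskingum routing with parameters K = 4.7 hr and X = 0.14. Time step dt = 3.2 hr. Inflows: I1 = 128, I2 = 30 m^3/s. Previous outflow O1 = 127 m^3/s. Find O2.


Muskingum coefficients:
denom = 2*K*(1-X) + dt = 2*4.7*(1-0.14) + 3.2 = 11.284.
C0 = (dt - 2*K*X)/denom = (3.2 - 2*4.7*0.14)/11.284 = 0.167.
C1 = (dt + 2*K*X)/denom = (3.2 + 2*4.7*0.14)/11.284 = 0.4002.
C2 = (2*K*(1-X) - dt)/denom = 0.4328.
O2 = C0*I2 + C1*I1 + C2*O1
   = 0.167*30 + 0.4002*128 + 0.4328*127
   = 111.2 m^3/s.

111.2


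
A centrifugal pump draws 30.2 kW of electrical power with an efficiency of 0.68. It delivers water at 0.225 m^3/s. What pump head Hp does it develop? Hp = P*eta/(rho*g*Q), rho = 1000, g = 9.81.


Pump head formula: Hp = P * eta / (rho * g * Q).
Numerator: P * eta = 30.2 * 1000 * 0.68 = 20536.0 W.
Denominator: rho * g * Q = 1000 * 9.81 * 0.225 = 2207.25.
Hp = 20536.0 / 2207.25 = 9.3 m.

9.3


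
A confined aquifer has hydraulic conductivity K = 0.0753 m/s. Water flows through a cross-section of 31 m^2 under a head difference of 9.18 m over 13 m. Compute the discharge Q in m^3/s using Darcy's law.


Darcy's law: Q = K * A * i, where i = dh/L.
Hydraulic gradient i = 9.18 / 13 = 0.706154.
Q = 0.0753 * 31 * 0.706154
  = 1.6484 m^3/s.

1.6484


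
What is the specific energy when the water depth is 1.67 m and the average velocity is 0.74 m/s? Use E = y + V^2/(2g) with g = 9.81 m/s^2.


Specific energy E = y + V^2/(2g).
Velocity head = V^2/(2g) = 0.74^2 / (2*9.81) = 0.5476 / 19.62 = 0.0279 m.
E = 1.67 + 0.0279 = 1.6979 m.

1.6979


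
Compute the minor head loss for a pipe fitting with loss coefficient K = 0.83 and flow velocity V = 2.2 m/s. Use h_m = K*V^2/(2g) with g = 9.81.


Minor loss formula: h_m = K * V^2/(2g).
V^2 = 2.2^2 = 4.84.
V^2/(2g) = 4.84 / 19.62 = 0.2467 m.
h_m = 0.83 * 0.2467 = 0.2048 m.

0.2048


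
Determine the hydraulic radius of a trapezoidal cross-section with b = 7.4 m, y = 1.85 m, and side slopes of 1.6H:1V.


For a trapezoidal section with side slope z:
A = (b + z*y)*y = (7.4 + 1.6*1.85)*1.85 = 19.166 m^2.
P = b + 2*y*sqrt(1 + z^2) = 7.4 + 2*1.85*sqrt(1 + 1.6^2) = 14.381 m.
R = A/P = 19.166 / 14.381 = 1.3327 m.

1.3327


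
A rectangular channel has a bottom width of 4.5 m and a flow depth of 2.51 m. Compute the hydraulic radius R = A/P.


For a rectangular section:
Flow area A = b * y = 4.5 * 2.51 = 11.29 m^2.
Wetted perimeter P = b + 2y = 4.5 + 2*2.51 = 9.52 m.
Hydraulic radius R = A/P = 11.29 / 9.52 = 1.1864 m.

1.1864


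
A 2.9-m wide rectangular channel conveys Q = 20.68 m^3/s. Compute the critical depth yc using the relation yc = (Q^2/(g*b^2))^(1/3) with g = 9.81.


Using yc = (Q^2 / (g * b^2))^(1/3):
Q^2 = 20.68^2 = 427.66.
g * b^2 = 9.81 * 2.9^2 = 9.81 * 8.41 = 82.5.
Q^2 / (g*b^2) = 427.66 / 82.5 = 5.1838.
yc = 5.1838^(1/3) = 1.7307 m.

1.7307


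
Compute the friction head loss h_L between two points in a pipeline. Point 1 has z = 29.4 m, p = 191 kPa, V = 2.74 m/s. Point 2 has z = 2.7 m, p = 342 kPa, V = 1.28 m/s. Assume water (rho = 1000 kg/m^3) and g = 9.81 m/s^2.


Total head at each section: H = z + p/(rho*g) + V^2/(2g).
H1 = 29.4 + 191*1000/(1000*9.81) + 2.74^2/(2*9.81)
   = 29.4 + 19.47 + 0.3827
   = 49.253 m.
H2 = 2.7 + 342*1000/(1000*9.81) + 1.28^2/(2*9.81)
   = 2.7 + 34.862 + 0.0835
   = 37.646 m.
h_L = H1 - H2 = 49.253 - 37.646 = 11.607 m.

11.607


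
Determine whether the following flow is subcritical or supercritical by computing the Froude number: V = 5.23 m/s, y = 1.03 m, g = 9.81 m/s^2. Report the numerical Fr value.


The Froude number is defined as Fr = V / sqrt(g*y).
g*y = 9.81 * 1.03 = 10.1043.
sqrt(g*y) = sqrt(10.1043) = 3.1787.
Fr = 5.23 / 3.1787 = 1.6453.
Since Fr > 1, the flow is supercritical.

1.6453


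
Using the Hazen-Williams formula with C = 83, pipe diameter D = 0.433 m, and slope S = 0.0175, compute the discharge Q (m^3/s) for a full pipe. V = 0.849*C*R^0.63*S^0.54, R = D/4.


For a full circular pipe, R = D/4 = 0.433/4 = 0.1082 m.
V = 0.849 * 83 * 0.1082^0.63 * 0.0175^0.54
  = 0.849 * 83 * 0.246428 * 0.112523
  = 1.954 m/s.
Pipe area A = pi*D^2/4 = pi*0.433^2/4 = 0.1473 m^2.
Q = A * V = 0.1473 * 1.954 = 0.2877 m^3/s.

0.2877


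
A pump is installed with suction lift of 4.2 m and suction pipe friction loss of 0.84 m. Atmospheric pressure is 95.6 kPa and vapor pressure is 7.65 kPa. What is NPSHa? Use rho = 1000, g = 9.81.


NPSHa = p_atm/(rho*g) - z_s - hf_s - p_vap/(rho*g).
p_atm/(rho*g) = 95.6*1000 / (1000*9.81) = 9.745 m.
p_vap/(rho*g) = 7.65*1000 / (1000*9.81) = 0.78 m.
NPSHa = 9.745 - 4.2 - 0.84 - 0.78
      = 3.93 m.

3.93


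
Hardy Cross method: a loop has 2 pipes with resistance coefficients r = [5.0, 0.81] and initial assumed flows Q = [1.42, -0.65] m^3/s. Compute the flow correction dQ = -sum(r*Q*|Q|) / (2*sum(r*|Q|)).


Numerator terms (r*Q*|Q|): 5.0*1.42*|1.42| = 10.082; 0.81*-0.65*|-0.65| = -0.3422.
Sum of numerator = 9.7398.
Denominator terms (r*|Q|): 5.0*|1.42| = 7.1; 0.81*|-0.65| = 0.5265.
2 * sum of denominator = 2 * 7.6265 = 15.253.
dQ = -9.7398 / 15.253 = -0.6385 m^3/s.

-0.6385


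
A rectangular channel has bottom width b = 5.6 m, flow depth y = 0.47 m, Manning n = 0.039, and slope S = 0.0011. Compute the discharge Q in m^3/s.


For a rectangular channel, the cross-sectional area A = b * y = 5.6 * 0.47 = 2.63 m^2.
The wetted perimeter P = b + 2y = 5.6 + 2*0.47 = 6.54 m.
Hydraulic radius R = A/P = 2.63/6.54 = 0.4024 m.
Velocity V = (1/n)*R^(2/3)*S^(1/2) = (1/0.039)*0.4024^(2/3)*0.0011^(1/2) = 0.4636 m/s.
Discharge Q = A * V = 2.63 * 0.4636 = 1.22 m^3/s.

1.22


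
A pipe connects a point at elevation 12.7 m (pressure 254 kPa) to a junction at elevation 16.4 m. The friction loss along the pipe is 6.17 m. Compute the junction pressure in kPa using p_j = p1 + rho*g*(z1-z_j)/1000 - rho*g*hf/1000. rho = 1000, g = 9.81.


Junction pressure: p_j = p1 + rho*g*(z1 - z_j)/1000 - rho*g*hf/1000.
Elevation term = 1000*9.81*(12.7 - 16.4)/1000 = -36.297 kPa.
Friction term = 1000*9.81*6.17/1000 = 60.528 kPa.
p_j = 254 + -36.297 - 60.528 = 157.18 kPa.

157.18


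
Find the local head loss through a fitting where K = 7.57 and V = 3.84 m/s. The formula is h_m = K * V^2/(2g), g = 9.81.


Minor loss formula: h_m = K * V^2/(2g).
V^2 = 3.84^2 = 14.7456.
V^2/(2g) = 14.7456 / 19.62 = 0.7516 m.
h_m = 7.57 * 0.7516 = 5.6893 m.

5.6893


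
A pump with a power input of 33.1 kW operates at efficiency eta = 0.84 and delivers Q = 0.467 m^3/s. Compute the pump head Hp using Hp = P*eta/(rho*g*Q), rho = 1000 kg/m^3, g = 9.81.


Pump head formula: Hp = P * eta / (rho * g * Q).
Numerator: P * eta = 33.1 * 1000 * 0.84 = 27804.0 W.
Denominator: rho * g * Q = 1000 * 9.81 * 0.467 = 4581.27.
Hp = 27804.0 / 4581.27 = 6.07 m.

6.07


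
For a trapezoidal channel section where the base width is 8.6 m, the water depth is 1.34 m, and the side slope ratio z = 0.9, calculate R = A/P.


For a trapezoidal section with side slope z:
A = (b + z*y)*y = (8.6 + 0.9*1.34)*1.34 = 13.14 m^2.
P = b + 2*y*sqrt(1 + z^2) = 8.6 + 2*1.34*sqrt(1 + 0.9^2) = 12.206 m.
R = A/P = 13.14 / 12.206 = 1.0766 m.

1.0766


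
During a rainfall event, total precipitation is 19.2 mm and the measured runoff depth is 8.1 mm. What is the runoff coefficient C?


The runoff coefficient C = runoff depth / rainfall depth.
C = 8.1 / 19.2
  = 0.4219.

0.4219


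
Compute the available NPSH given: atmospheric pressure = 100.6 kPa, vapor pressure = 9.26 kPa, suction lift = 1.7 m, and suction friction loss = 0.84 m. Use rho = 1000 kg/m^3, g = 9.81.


NPSHa = p_atm/(rho*g) - z_s - hf_s - p_vap/(rho*g).
p_atm/(rho*g) = 100.6*1000 / (1000*9.81) = 10.255 m.
p_vap/(rho*g) = 9.26*1000 / (1000*9.81) = 0.944 m.
NPSHa = 10.255 - 1.7 - 0.84 - 0.944
      = 6.77 m.

6.77


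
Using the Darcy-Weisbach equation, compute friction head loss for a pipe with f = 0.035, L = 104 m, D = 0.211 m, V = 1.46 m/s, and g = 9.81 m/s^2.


Darcy-Weisbach equation: h_f = f * (L/D) * V^2/(2g).
f * L/D = 0.035 * 104/0.211 = 17.2512.
V^2/(2g) = 1.46^2 / (2*9.81) = 2.1316 / 19.62 = 0.1086 m.
h_f = 17.2512 * 0.1086 = 1.874 m.

1.874


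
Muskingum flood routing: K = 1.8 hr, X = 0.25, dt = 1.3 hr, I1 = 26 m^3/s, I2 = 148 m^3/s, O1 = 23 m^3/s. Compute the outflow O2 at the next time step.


Muskingum coefficients:
denom = 2*K*(1-X) + dt = 2*1.8*(1-0.25) + 1.3 = 4.0.
C0 = (dt - 2*K*X)/denom = (1.3 - 2*1.8*0.25)/4.0 = 0.1.
C1 = (dt + 2*K*X)/denom = (1.3 + 2*1.8*0.25)/4.0 = 0.55.
C2 = (2*K*(1-X) - dt)/denom = 0.35.
O2 = C0*I2 + C1*I1 + C2*O1
   = 0.1*148 + 0.55*26 + 0.35*23
   = 37.15 m^3/s.

37.15


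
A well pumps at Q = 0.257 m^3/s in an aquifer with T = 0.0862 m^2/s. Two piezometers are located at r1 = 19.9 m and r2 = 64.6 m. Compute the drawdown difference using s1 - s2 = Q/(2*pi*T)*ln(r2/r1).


Thiem equation: s1 - s2 = Q/(2*pi*T) * ln(r2/r1).
ln(r2/r1) = ln(64.6/19.9) = 1.1775.
Q/(2*pi*T) = 0.257 / (2*pi*0.0862) = 0.257 / 0.5416 = 0.4745.
s1 - s2 = 0.4745 * 1.1775 = 0.5587 m.

0.5587


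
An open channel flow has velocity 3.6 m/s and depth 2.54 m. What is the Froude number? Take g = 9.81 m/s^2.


The Froude number is defined as Fr = V / sqrt(g*y).
g*y = 9.81 * 2.54 = 24.9174.
sqrt(g*y) = sqrt(24.9174) = 4.9917.
Fr = 3.6 / 4.9917 = 0.7212.

0.7212


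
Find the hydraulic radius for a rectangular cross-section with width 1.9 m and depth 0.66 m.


For a rectangular section:
Flow area A = b * y = 1.9 * 0.66 = 1.25 m^2.
Wetted perimeter P = b + 2y = 1.9 + 2*0.66 = 3.22 m.
Hydraulic radius R = A/P = 1.25 / 3.22 = 0.3894 m.

0.3894


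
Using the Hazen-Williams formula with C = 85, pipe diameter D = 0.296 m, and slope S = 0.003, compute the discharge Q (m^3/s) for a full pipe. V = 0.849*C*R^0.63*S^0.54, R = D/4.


For a full circular pipe, R = D/4 = 0.296/4 = 0.074 m.
V = 0.849 * 85 * 0.074^0.63 * 0.003^0.54
  = 0.849 * 85 * 0.193917 * 0.043416
  = 0.6076 m/s.
Pipe area A = pi*D^2/4 = pi*0.296^2/4 = 0.0688 m^2.
Q = A * V = 0.0688 * 0.6076 = 0.0418 m^3/s.

0.0418


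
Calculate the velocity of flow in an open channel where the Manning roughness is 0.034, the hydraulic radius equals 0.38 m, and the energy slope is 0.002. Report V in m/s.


Manning's equation gives V = (1/n) * R^(2/3) * S^(1/2).
First, compute R^(2/3) = 0.38^(2/3) = 0.5246.
Next, S^(1/2) = 0.002^(1/2) = 0.044721.
Then 1/n = 1/0.034 = 29.41.
V = 29.41 * 0.5246 * 0.044721 = 0.6901 m/s.

0.6901


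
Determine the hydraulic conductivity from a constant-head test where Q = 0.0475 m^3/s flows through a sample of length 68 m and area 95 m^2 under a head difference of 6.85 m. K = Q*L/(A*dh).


From K = Q*L / (A*dh):
Numerator: Q*L = 0.0475 * 68 = 3.23.
Denominator: A*dh = 95 * 6.85 = 650.75.
K = 3.23 / 650.75 = 0.004964 m/s.

0.004964


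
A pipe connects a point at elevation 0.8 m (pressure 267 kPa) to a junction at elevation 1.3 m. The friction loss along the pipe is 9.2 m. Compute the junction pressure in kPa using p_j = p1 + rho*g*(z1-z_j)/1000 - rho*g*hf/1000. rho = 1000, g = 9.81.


Junction pressure: p_j = p1 + rho*g*(z1 - z_j)/1000 - rho*g*hf/1000.
Elevation term = 1000*9.81*(0.8 - 1.3)/1000 = -4.905 kPa.
Friction term = 1000*9.81*9.2/1000 = 90.252 kPa.
p_j = 267 + -4.905 - 90.252 = 171.84 kPa.

171.84


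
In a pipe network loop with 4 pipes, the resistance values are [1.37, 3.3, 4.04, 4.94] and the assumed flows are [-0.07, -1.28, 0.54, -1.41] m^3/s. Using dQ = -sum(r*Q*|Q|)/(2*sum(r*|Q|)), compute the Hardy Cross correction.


Numerator terms (r*Q*|Q|): 1.37*-0.07*|-0.07| = -0.0067; 3.3*-1.28*|-1.28| = -5.4067; 4.04*0.54*|0.54| = 1.1781; 4.94*-1.41*|-1.41| = -9.8212.
Sum of numerator = -14.0566.
Denominator terms (r*|Q|): 1.37*|-0.07| = 0.0959; 3.3*|-1.28| = 4.224; 4.04*|0.54| = 2.1816; 4.94*|-1.41| = 6.9654.
2 * sum of denominator = 2 * 13.4669 = 26.9338.
dQ = --14.0566 / 26.9338 = 0.5219 m^3/s.

0.5219


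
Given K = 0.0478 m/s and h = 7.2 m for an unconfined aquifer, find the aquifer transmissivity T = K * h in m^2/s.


Transmissivity is defined as T = K * h.
T = 0.0478 * 7.2
  = 0.3442 m^2/s.

0.3442


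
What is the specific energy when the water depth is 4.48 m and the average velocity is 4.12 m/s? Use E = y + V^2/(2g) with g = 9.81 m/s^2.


Specific energy E = y + V^2/(2g).
Velocity head = V^2/(2g) = 4.12^2 / (2*9.81) = 16.9744 / 19.62 = 0.8652 m.
E = 4.48 + 0.8652 = 5.3452 m.

5.3452


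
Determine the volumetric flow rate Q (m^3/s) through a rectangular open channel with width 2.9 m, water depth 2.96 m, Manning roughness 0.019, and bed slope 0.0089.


For a rectangular channel, the cross-sectional area A = b * y = 2.9 * 2.96 = 8.58 m^2.
The wetted perimeter P = b + 2y = 2.9 + 2*2.96 = 8.82 m.
Hydraulic radius R = A/P = 8.58/8.82 = 0.9732 m.
Velocity V = (1/n)*R^(2/3)*S^(1/2) = (1/0.019)*0.9732^(2/3)*0.0089^(1/2) = 4.8763 m/s.
Discharge Q = A * V = 8.58 * 4.8763 = 41.858 m^3/s.

41.858


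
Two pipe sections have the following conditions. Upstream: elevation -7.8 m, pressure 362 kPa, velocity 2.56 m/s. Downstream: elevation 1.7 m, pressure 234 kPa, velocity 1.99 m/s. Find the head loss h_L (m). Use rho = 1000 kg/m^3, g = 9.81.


Total head at each section: H = z + p/(rho*g) + V^2/(2g).
H1 = -7.8 + 362*1000/(1000*9.81) + 2.56^2/(2*9.81)
   = -7.8 + 36.901 + 0.334
   = 29.435 m.
H2 = 1.7 + 234*1000/(1000*9.81) + 1.99^2/(2*9.81)
   = 1.7 + 23.853 + 0.2018
   = 25.755 m.
h_L = H1 - H2 = 29.435 - 25.755 = 3.68 m.

3.68


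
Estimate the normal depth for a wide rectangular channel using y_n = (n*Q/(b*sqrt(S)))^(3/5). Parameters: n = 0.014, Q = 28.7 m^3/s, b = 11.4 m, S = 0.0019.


We use the wide-channel approximation y_n = (n*Q/(b*sqrt(S)))^(3/5).
sqrt(S) = sqrt(0.0019) = 0.043589.
Numerator: n*Q = 0.014 * 28.7 = 0.4018.
Denominator: b*sqrt(S) = 11.4 * 0.043589 = 0.496915.
arg = 0.8086.
y_n = 0.8086^(3/5) = 0.8803 m.

0.8803


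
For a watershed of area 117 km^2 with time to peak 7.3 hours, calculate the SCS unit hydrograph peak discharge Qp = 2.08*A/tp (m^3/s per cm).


SCS formula: Qp = 2.08 * A / tp.
Qp = 2.08 * 117 / 7.3
   = 243.36 / 7.3
   = 33.34 m^3/s per cm.

33.34


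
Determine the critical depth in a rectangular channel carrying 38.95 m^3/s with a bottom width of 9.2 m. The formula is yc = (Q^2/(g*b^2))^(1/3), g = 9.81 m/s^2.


Using yc = (Q^2 / (g * b^2))^(1/3):
Q^2 = 38.95^2 = 1517.1.
g * b^2 = 9.81 * 9.2^2 = 9.81 * 84.64 = 830.32.
Q^2 / (g*b^2) = 1517.1 / 830.32 = 1.8271.
yc = 1.8271^(1/3) = 1.2225 m.

1.2225


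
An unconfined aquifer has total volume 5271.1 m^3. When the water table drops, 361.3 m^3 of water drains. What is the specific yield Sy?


Specific yield Sy = Volume drained / Total volume.
Sy = 361.3 / 5271.1
   = 0.0685.

0.0685


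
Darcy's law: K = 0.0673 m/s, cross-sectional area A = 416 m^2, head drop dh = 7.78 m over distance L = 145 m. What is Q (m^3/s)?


Darcy's law: Q = K * A * i, where i = dh/L.
Hydraulic gradient i = 7.78 / 145 = 0.053655.
Q = 0.0673 * 416 * 0.053655
  = 1.5022 m^3/s.

1.5022


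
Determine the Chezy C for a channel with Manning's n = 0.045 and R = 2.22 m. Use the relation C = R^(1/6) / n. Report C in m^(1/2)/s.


The Chezy coefficient relates to Manning's n through C = R^(1/6) / n.
R^(1/6) = 2.22^(1/6) = 1.142156.
C = 1.142156 / 0.045 = 25.38 m^(1/2)/s.

25.38


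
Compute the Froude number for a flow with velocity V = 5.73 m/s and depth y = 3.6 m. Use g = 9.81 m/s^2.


The Froude number is defined as Fr = V / sqrt(g*y).
g*y = 9.81 * 3.6 = 35.316.
sqrt(g*y) = sqrt(35.316) = 5.9427.
Fr = 5.73 / 5.9427 = 0.9642.

0.9642


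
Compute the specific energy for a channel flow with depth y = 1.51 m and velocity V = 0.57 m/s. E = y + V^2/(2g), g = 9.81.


Specific energy E = y + V^2/(2g).
Velocity head = V^2/(2g) = 0.57^2 / (2*9.81) = 0.3249 / 19.62 = 0.0166 m.
E = 1.51 + 0.0166 = 1.5266 m.

1.5266


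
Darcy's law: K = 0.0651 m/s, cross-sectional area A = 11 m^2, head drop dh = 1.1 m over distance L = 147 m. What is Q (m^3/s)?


Darcy's law: Q = K * A * i, where i = dh/L.
Hydraulic gradient i = 1.1 / 147 = 0.007483.
Q = 0.0651 * 11 * 0.007483
  = 0.0054 m^3/s.

0.0054


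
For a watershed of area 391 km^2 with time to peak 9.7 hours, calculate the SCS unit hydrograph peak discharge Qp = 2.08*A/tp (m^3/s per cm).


SCS formula: Qp = 2.08 * A / tp.
Qp = 2.08 * 391 / 9.7
   = 813.28 / 9.7
   = 83.84 m^3/s per cm.

83.84


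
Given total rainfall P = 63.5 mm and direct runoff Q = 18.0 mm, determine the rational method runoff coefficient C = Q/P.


The runoff coefficient C = runoff depth / rainfall depth.
C = 18.0 / 63.5
  = 0.2835.

0.2835


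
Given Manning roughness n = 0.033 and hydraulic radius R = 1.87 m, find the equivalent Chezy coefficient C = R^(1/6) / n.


The Chezy coefficient relates to Manning's n through C = R^(1/6) / n.
R^(1/6) = 1.87^(1/6) = 1.109959.
C = 1.109959 / 0.033 = 33.64 m^(1/2)/s.

33.64


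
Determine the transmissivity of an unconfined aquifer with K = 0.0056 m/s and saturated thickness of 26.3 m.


Transmissivity is defined as T = K * h.
T = 0.0056 * 26.3
  = 0.1473 m^2/s.

0.1473


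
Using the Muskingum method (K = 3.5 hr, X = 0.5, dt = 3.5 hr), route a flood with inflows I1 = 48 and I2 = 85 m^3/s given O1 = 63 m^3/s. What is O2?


Muskingum coefficients:
denom = 2*K*(1-X) + dt = 2*3.5*(1-0.5) + 3.5 = 7.0.
C0 = (dt - 2*K*X)/denom = (3.5 - 2*3.5*0.5)/7.0 = 0.0.
C1 = (dt + 2*K*X)/denom = (3.5 + 2*3.5*0.5)/7.0 = 1.0.
C2 = (2*K*(1-X) - dt)/denom = 0.0.
O2 = C0*I2 + C1*I1 + C2*O1
   = 0.0*85 + 1.0*48 + 0.0*63
   = 48.0 m^3/s.

48.0


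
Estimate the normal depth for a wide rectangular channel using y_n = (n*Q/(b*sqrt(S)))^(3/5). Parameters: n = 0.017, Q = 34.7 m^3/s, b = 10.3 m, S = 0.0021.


We use the wide-channel approximation y_n = (n*Q/(b*sqrt(S)))^(3/5).
sqrt(S) = sqrt(0.0021) = 0.045826.
Numerator: n*Q = 0.017 * 34.7 = 0.5899.
Denominator: b*sqrt(S) = 10.3 * 0.045826 = 0.472008.
arg = 1.2498.
y_n = 1.2498^(3/5) = 1.1431 m.

1.1431


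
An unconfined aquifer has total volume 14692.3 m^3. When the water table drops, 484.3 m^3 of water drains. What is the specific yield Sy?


Specific yield Sy = Volume drained / Total volume.
Sy = 484.3 / 14692.3
   = 0.033.

0.033


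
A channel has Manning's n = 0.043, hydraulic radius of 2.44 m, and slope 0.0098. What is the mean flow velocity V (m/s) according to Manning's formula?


Manning's equation gives V = (1/n) * R^(2/3) * S^(1/2).
First, compute R^(2/3) = 2.44^(2/3) = 1.8124.
Next, S^(1/2) = 0.0098^(1/2) = 0.098995.
Then 1/n = 1/0.043 = 23.26.
V = 23.26 * 1.8124 * 0.098995 = 4.1726 m/s.

4.1726


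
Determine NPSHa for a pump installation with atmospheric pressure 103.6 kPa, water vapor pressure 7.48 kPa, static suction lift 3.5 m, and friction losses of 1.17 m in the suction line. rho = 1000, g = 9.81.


NPSHa = p_atm/(rho*g) - z_s - hf_s - p_vap/(rho*g).
p_atm/(rho*g) = 103.6*1000 / (1000*9.81) = 10.561 m.
p_vap/(rho*g) = 7.48*1000 / (1000*9.81) = 0.762 m.
NPSHa = 10.561 - 3.5 - 1.17 - 0.762
      = 5.13 m.

5.13


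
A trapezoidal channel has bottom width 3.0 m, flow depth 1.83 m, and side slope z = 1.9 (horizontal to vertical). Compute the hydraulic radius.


For a trapezoidal section with side slope z:
A = (b + z*y)*y = (3.0 + 1.9*1.83)*1.83 = 11.853 m^2.
P = b + 2*y*sqrt(1 + z^2) = 3.0 + 2*1.83*sqrt(1 + 1.9^2) = 10.858 m.
R = A/P = 11.853 / 10.858 = 1.0916 m.

1.0916


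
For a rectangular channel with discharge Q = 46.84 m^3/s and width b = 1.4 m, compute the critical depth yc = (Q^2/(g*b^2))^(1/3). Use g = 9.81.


Using yc = (Q^2 / (g * b^2))^(1/3):
Q^2 = 46.84^2 = 2193.99.
g * b^2 = 9.81 * 1.4^2 = 9.81 * 1.96 = 19.23.
Q^2 / (g*b^2) = 2193.99 / 19.23 = 114.092.
yc = 114.092^(1/3) = 4.8503 m.

4.8503


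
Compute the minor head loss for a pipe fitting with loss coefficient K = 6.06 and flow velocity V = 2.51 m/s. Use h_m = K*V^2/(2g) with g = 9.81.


Minor loss formula: h_m = K * V^2/(2g).
V^2 = 2.51^2 = 6.3001.
V^2/(2g) = 6.3001 / 19.62 = 0.3211 m.
h_m = 6.06 * 0.3211 = 1.9459 m.

1.9459


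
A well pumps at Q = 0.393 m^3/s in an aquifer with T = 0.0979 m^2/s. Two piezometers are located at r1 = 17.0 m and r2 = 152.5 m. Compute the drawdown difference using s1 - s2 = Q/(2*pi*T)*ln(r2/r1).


Thiem equation: s1 - s2 = Q/(2*pi*T) * ln(r2/r1).
ln(r2/r1) = ln(152.5/17.0) = 2.194.
Q/(2*pi*T) = 0.393 / (2*pi*0.0979) = 0.393 / 0.6151 = 0.6389.
s1 - s2 = 0.6389 * 2.194 = 1.4017 m.

1.4017


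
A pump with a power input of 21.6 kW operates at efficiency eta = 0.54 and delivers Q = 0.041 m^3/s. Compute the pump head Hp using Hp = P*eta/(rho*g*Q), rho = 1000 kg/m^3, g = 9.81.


Pump head formula: Hp = P * eta / (rho * g * Q).
Numerator: P * eta = 21.6 * 1000 * 0.54 = 11664.0 W.
Denominator: rho * g * Q = 1000 * 9.81 * 0.041 = 402.21.
Hp = 11664.0 / 402.21 = 29.0 m.

29.0


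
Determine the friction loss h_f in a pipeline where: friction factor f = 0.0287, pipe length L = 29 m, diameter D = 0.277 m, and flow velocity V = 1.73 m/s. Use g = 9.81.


Darcy-Weisbach equation: h_f = f * (L/D) * V^2/(2g).
f * L/D = 0.0287 * 29/0.277 = 3.0047.
V^2/(2g) = 1.73^2 / (2*9.81) = 2.9929 / 19.62 = 0.1525 m.
h_f = 3.0047 * 0.1525 = 0.458 m.

0.458


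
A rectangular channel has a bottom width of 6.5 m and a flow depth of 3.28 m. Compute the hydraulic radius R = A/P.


For a rectangular section:
Flow area A = b * y = 6.5 * 3.28 = 21.32 m^2.
Wetted perimeter P = b + 2y = 6.5 + 2*3.28 = 13.06 m.
Hydraulic radius R = A/P = 21.32 / 13.06 = 1.6325 m.

1.6325


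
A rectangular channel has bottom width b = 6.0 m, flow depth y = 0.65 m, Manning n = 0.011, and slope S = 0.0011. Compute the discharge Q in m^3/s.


For a rectangular channel, the cross-sectional area A = b * y = 6.0 * 0.65 = 3.9 m^2.
The wetted perimeter P = b + 2y = 6.0 + 2*0.65 = 7.3 m.
Hydraulic radius R = A/P = 3.9/7.3 = 0.5342 m.
Velocity V = (1/n)*R^(2/3)*S^(1/2) = (1/0.011)*0.5342^(2/3)*0.0011^(1/2) = 1.9852 m/s.
Discharge Q = A * V = 3.9 * 1.9852 = 7.742 m^3/s.

7.742


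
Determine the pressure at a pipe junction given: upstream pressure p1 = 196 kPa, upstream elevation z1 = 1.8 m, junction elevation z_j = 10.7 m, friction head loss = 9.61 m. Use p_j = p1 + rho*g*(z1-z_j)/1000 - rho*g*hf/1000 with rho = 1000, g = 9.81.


Junction pressure: p_j = p1 + rho*g*(z1 - z_j)/1000 - rho*g*hf/1000.
Elevation term = 1000*9.81*(1.8 - 10.7)/1000 = -87.309 kPa.
Friction term = 1000*9.81*9.61/1000 = 94.274 kPa.
p_j = 196 + -87.309 - 94.274 = 14.42 kPa.

14.42
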